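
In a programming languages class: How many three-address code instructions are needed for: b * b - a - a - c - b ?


Expression: b * b - a - a - c - b
Generating three-address code (respecting * over +/- precedence):
  Instruction 1: t1 = b * b
  Instruction 2: t2 = t1 - a
  Instruction 3: t3 = t2 - a
  Instruction 4: t4 = t3 - c
  Instruction 5: t5 = t4 - b
Total instructions: 5

5


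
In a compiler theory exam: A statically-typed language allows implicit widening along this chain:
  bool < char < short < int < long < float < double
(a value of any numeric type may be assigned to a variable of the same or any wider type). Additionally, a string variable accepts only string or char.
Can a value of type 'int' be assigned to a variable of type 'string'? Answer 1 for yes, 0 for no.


Target variable type: string
Source value type: int
Rule: string accepts only {string, char}
  source 'int' in {string, char}? No
Result: 0

0


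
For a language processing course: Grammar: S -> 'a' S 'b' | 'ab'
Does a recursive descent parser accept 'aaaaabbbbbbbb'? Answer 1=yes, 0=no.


Grammar accepts strings of the form a^n b^n (n >= 1)
Word: 'aaaaabbbbbbbb'
Counting: 5 a's and 8 b's
Check: 5 == 8? No
Mismatch: a-count != b-count
Rejected

0


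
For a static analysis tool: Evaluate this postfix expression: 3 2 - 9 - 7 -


Processing tokens left to right:
Push 3, Push 2
Pop 3 and 2, compute 3 - 2 = 1, push 1
Push 9
Pop 1 and 9, compute 1 - 9 = -8, push -8
Push 7
Pop -8 and 7, compute -8 - 7 = -15, push -15
Stack result: -15

-15


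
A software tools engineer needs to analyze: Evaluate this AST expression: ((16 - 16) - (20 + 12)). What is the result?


Expression: ((16 - 16) - (20 + 12))
Evaluating step by step:
  16 - 16 = 0
  20 + 12 = 32
  0 - 32 = -32
Result: -32

-32


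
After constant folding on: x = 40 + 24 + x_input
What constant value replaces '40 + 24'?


Identifying constant sub-expression:
  Original: x = 40 + 24 + x_input
  40 and 24 are both compile-time constants
  Evaluating: 40 + 24 = 64
  After folding: x = 64 + x_input

64


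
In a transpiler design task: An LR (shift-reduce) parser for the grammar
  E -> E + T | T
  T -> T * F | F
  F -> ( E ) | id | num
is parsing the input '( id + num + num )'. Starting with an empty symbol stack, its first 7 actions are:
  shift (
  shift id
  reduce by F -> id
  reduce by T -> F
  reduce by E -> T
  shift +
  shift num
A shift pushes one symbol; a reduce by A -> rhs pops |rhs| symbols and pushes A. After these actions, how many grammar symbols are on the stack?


Tracking the symbol stack through each action:
  Action 1: shift '(' : push -> stack = [(] (size 1)
  Action 2: shift 'id' : push -> stack = [(, id] (size 2)
  Action 3: reduce by F -> id : pop 1, push F -> stack = [(, F] (size 2)
  Action 4: reduce by T -> F : pop 1, push T -> stack = [(, T] (size 2)
  Action 5: reduce by E -> T : pop 1, push E -> stack = [(, E] (size 2)
  Action 6: shift '+' : push -> stack = [(, E, +] (size 3)
  Action 7: shift 'num' : push -> stack = [(, E, +, num] (size 4)
Final stack size: 4

4


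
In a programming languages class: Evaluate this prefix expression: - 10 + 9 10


Parsing prefix expression: - 10 + 9 10
Step 1: Innermost operation '+ 9 10'
  9 + 10 = 19
Step 2: Outer operation '- 10 [19]'
  10 - 19 = -9

-9


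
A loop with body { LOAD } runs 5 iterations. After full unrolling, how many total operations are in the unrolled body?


Loop body operations: LOAD (1 op per iteration)
Unrolling 5 iterations:
  Iteration 1: LOAD (1 ops)
  Iteration 2: LOAD (1 ops)
  Iteration 3: LOAD (1 ops)
  Iteration 4: LOAD (1 ops)
  Iteration 5: LOAD (1 ops)
Total: 5 iterations * 1 ops/iter = 5 operations

5


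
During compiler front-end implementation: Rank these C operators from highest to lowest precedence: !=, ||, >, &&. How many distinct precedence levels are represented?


Looking up precedence for each operator:
  != -> precedence 3
  || -> precedence 1
  > -> precedence 4
  && -> precedence 2
Sorted highest to lowest: >, !=, &&, ||
Distinct precedence values: [4, 3, 2, 1]
Number of distinct levels: 4

4


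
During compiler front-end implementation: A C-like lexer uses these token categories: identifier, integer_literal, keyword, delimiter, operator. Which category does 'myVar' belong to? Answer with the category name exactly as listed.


Token: 'myVar'
Checking categories:
  identifier: YES
  integer_literal: no
  operator: no
  keyword: no
  delimiter: no
Category: identifier

identifier


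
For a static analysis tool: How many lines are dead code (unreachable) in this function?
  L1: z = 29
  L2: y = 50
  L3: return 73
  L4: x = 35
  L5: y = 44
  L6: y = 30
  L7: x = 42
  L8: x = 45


Analyzing control flow:
  L1: reachable (before return)
  L2: reachable (before return)
  L3: reachable (return statement)
  L4: DEAD (after return at L3)
  L5: DEAD (after return at L3)
  L6: DEAD (after return at L3)
  L7: DEAD (after return at L3)
  L8: DEAD (after return at L3)
Return at L3, total lines = 8
Dead lines: L4 through L8
Count: 5

5


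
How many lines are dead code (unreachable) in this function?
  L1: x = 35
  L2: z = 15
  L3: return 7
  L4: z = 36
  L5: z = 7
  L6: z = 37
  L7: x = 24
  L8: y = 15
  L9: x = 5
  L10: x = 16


Analyzing control flow:
  L1: reachable (before return)
  L2: reachable (before return)
  L3: reachable (return statement)
  L4: DEAD (after return at L3)
  L5: DEAD (after return at L3)
  L6: DEAD (after return at L3)
  L7: DEAD (after return at L3)
  L8: DEAD (after return at L3)
  L9: DEAD (after return at L3)
  L10: DEAD (after return at L3)
Return at L3, total lines = 10
Dead lines: L4 through L10
Count: 7

7


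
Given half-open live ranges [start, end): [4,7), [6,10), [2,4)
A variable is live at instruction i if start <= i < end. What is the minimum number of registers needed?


Live ranges:
  Var0: [4, 7)
  Var1: [6, 10)
  Var2: [2, 4)
Sweep-line events (position, delta, active):
  pos=2 start -> active=1
  pos=4 end -> active=0
  pos=4 start -> active=1
  pos=6 start -> active=2
  pos=7 end -> active=1
  pos=10 end -> active=0
Maximum simultaneous active: 2
Minimum registers needed: 2

2


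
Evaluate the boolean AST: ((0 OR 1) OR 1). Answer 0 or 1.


Step 1: Evaluate inner node
  0 OR 1 = 1
Step 2: Evaluate root node
  1 OR 1 = 1

1


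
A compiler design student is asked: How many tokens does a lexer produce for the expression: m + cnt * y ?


Scanning 'm + cnt * y'
Token 1: 'm' -> identifier
Token 2: '+' -> operator
Token 3: 'cnt' -> identifier
Token 4: '*' -> operator
Token 5: 'y' -> identifier
Total tokens: 5

5


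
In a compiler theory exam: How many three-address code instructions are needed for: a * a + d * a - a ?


Expression: a * a + d * a - a
Generating three-address code (respecting * over +/- precedence):
  Instruction 1: t1 = a * a
  Instruction 2: t2 = d * a
  Instruction 3: t3 = t1 + t2
  Instruction 4: t4 = t3 - a
Total instructions: 4

4


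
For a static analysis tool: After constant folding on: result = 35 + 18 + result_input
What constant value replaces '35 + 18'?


Identifying constant sub-expression:
  Original: result = 35 + 18 + result_input
  35 and 18 are both compile-time constants
  Evaluating: 35 + 18 = 53
  After folding: result = 53 + result_input

53


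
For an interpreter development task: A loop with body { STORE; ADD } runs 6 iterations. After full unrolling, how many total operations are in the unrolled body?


Loop body operations: STORE, ADD (2 ops per iteration)
Unrolling 6 iterations:
  Iteration 1: STORE, ADD (2 ops)
  Iteration 2: STORE, ADD (2 ops)
  Iteration 3: STORE, ADD (2 ops)
  Iteration 4: STORE, ADD (2 ops)
  Iteration 5: STORE, ADD (2 ops)
  Iteration 6: STORE, ADD (2 ops)
Total: 6 iterations * 2 ops/iter = 12 operations

12


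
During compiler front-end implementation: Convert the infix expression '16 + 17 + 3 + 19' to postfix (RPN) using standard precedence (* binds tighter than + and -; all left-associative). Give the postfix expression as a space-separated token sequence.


Applying the shunting-yard algorithm:
  Operand 16 -> output
  Push '+' onto operator stack -> op-stack: [+]
  Operand 17 -> output
  See '+' (prec 1); top '+' (prec 1) >= it -> pop '+' to output
  Push '+' onto operator stack -> op-stack: [+]
  Operand 3 -> output
  See '+' (prec 1); top '+' (prec 1) >= it -> pop '+' to output
  Push '+' onto operator stack -> op-stack: [+]
  Operand 19 -> output
  End of input: pop '+' to output
Postfix result: 16 17 + 3 + 19 +

16 17 + 3 + 19 +


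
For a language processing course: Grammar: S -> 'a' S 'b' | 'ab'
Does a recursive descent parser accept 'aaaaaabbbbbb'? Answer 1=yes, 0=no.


Grammar accepts strings of the form a^n b^n (n >= 1)
Word: 'aaaaaabbbbbb'
Counting: 6 a's and 6 b's
Check: 6 == 6? Yes
Derivation (S -> aSb applied 5 time(s), then S -> ab): S => aSb => aaSbb => aaaSbbb => aaaaSbbbb => aaaaaSbbbbb => aaaaaabbbbbb
Accepted

1


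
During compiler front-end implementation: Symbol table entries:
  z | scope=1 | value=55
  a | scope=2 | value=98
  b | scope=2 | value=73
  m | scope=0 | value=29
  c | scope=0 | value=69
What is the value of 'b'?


Searching symbol table for 'b':
  z | scope=1 | value=55
  a | scope=2 | value=98
  b | scope=2 | value=73 <- MATCH
  m | scope=0 | value=29
  c | scope=0 | value=69
Found 'b' at scope 2 with value 73

73


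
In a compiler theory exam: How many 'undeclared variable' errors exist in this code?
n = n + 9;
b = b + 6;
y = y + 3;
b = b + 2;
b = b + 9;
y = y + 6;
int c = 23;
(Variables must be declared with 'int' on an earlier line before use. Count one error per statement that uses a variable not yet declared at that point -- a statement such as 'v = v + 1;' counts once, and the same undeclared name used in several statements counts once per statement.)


Scanning code line by line:
  Line 1: use 'n' -> ERROR (undeclared)
  Line 2: use 'b' -> ERROR (undeclared)
  Line 3: use 'y' -> ERROR (undeclared)
  Line 4: use 'b' -> ERROR (undeclared)
  Line 5: use 'b' -> ERROR (undeclared)
  Line 6: use 'y' -> ERROR (undeclared)
  Line 7: declare 'c' -> declared = ['c']
Total undeclared variable errors: 6

6


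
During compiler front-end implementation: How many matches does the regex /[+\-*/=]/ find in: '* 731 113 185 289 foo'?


Pattern: /[+\-*/=]/ (operators)
Input: '* 731 113 185 289 foo'
Scanning for matches:
  Match 1: '*'
Total matches: 1

1


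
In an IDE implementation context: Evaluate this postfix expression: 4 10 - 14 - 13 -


Processing tokens left to right:
Push 4, Push 10
Pop 4 and 10, compute 4 - 10 = -6, push -6
Push 14
Pop -6 and 14, compute -6 - 14 = -20, push -20
Push 13
Pop -20 and 13, compute -20 - 13 = -33, push -33
Stack result: -33

-33


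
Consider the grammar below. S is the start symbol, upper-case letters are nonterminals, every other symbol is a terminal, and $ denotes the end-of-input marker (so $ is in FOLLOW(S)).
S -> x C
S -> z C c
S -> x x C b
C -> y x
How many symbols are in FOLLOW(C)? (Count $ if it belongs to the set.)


S is the start symbol and does not occur in any rule body, so FOLLOW(S) = {$}.
Examining every occurrence of C in a rule body:
  S -> x C : C is at the right end -> add FOLLOW(S) = {$}
  S -> z C c : C is followed by terminal 'c' -> add 'c'
  S -> x x C b : C is followed by terminal 'b' -> add 'b'
  C -> y x : C does not occur in the body -> contributes nothing
FOLLOW(C) = {b, c, $}
Count: 3

3


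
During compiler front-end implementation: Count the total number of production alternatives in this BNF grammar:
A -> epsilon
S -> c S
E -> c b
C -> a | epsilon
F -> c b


Counting alternatives per rule:
  A: 1 alternative(s)
  S: 1 alternative(s)
  E: 1 alternative(s)
  C: 2 alternative(s)
  F: 1 alternative(s)
Sum: 1 + 1 + 1 + 2 + 1 = 6

6


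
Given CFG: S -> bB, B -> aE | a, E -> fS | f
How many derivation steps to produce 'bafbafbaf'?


Grammar: S -> bB, B -> aE | a, E -> fS | f
Deriving 'bafbafbaf':
Step 1: S -> bB => bB
Step 2: B -> aE => baE
Step 3: E -> fS => bafS
Step 4: S -> bB => bafbB
Step 5: B -> aE => bafbaE
Step 6: E -> fS => bafbafS
Step 7: S -> bB => bafbafbB
Step 8: B -> aE => bafbafbaE
Step 9: E -> f => bafbafbaf
Total derivation steps: 9

9


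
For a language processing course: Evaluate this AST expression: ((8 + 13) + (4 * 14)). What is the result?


Expression: ((8 + 13) + (4 * 14))
Evaluating step by step:
  8 + 13 = 21
  4 * 14 = 56
  21 + 56 = 77
Result: 77

77


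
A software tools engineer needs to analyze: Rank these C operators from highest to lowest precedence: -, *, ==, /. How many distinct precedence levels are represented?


Looking up precedence for each operator:
  - -> precedence 5
  * -> precedence 6
  == -> precedence 3
  / -> precedence 6
Sorted highest to lowest: *, /, -, ==
Distinct precedence values: [6, 5, 3]
Number of distinct levels: 3

3


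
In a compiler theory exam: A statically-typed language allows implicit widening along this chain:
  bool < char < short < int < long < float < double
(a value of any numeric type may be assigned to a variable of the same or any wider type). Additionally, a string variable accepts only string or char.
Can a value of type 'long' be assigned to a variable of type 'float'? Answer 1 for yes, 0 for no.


Target variable type: float
Source value type: long
Numeric ranks: long=4, float=5
Widening allowed iff rank(source) <= rank(target): 4 <= 5? Yes
Result: 1

1


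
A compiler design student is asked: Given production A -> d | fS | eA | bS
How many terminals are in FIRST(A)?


Production: A -> d | fS | eA | bS
Examining each alternative for leading terminals:
  A -> d : first terminal = 'd'
  A -> fS : first terminal = 'f'
  A -> eA : first terminal = 'e'
  A -> bS : first terminal = 'b'
FIRST(A) = {b, d, e, f}
Count: 4

4


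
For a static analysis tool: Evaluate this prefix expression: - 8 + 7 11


Parsing prefix expression: - 8 + 7 11
Step 1: Innermost operation '+ 7 11'
  7 + 11 = 18
Step 2: Outer operation '- 8 [18]'
  8 - 18 = -10

-10


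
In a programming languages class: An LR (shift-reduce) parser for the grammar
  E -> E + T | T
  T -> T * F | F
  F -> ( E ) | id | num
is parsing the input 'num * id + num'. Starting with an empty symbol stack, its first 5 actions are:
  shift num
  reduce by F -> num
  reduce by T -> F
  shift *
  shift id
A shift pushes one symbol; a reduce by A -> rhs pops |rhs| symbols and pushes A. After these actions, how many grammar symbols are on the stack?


Tracking the symbol stack through each action:
  Action 1: shift 'num' : push -> stack = [num] (size 1)
  Action 2: reduce by F -> num : pop 1, push F -> stack = [F] (size 1)
  Action 3: reduce by T -> F : pop 1, push T -> stack = [T] (size 1)
  Action 4: shift '*' : push -> stack = [T, *] (size 2)
  Action 5: shift 'id' : push -> stack = [T, *, id] (size 3)
Final stack size: 3

3


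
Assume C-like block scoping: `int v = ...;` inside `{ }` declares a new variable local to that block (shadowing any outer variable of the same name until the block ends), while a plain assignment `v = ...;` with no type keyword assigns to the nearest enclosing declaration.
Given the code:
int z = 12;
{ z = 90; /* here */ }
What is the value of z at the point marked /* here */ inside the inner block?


Analyzing scoping rules:
Outer scope: declares z = 12
Inner block: 'z = 90;' has no type keyword, so it is an assignment to the outer z (no shadowing)
Inside the block, after the assignment -> 90
Result: 90

90


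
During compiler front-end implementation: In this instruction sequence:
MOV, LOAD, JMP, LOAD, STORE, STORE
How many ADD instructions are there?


Scanning instruction sequence for ADD:
  Position 1: MOV
  Position 2: LOAD
  Position 3: JMP
  Position 4: LOAD
  Position 5: STORE
  Position 6: STORE
Matches at positions: []
Total ADD count: 0

0


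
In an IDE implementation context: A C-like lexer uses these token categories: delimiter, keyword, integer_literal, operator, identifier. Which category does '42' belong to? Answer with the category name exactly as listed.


Token: '42'
Checking categories:
  identifier: no
  integer_literal: YES
  operator: no
  keyword: no
  delimiter: no
Category: integer_literal

integer_literal


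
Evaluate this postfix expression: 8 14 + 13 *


Processing tokens left to right:
Push 8, Push 14
Pop 8 and 14, compute 8 + 14 = 22, push 22
Push 13
Pop 22 and 13, compute 22 * 13 = 286, push 286
Stack result: 286

286


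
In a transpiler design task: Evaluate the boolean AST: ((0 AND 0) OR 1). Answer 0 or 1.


Step 1: Evaluate inner node
  0 AND 0 = 0
Step 2: Evaluate root node
  0 OR 1 = 1

1


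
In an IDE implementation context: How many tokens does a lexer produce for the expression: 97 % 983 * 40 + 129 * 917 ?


Scanning '97 % 983 * 40 + 129 * 917'
Token 1: '97' -> integer_literal
Token 2: '%' -> operator
Token 3: '983' -> integer_literal
Token 4: '*' -> operator
Token 5: '40' -> integer_literal
Token 6: '+' -> operator
Token 7: '129' -> integer_literal
Token 8: '*' -> operator
Token 9: '917' -> integer_literal
Total tokens: 9

9


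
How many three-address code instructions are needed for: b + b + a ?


Expression: b + b + a
Generating three-address code (respecting * over +/- precedence):
  Instruction 1: t1 = b + b
  Instruction 2: t2 = t1 + a
Total instructions: 2

2


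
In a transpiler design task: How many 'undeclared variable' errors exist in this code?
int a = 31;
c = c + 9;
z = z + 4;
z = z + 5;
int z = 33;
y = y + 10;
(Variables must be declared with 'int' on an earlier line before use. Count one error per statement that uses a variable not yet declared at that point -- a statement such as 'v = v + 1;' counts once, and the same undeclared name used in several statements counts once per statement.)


Scanning code line by line:
  Line 1: declare 'a' -> declared = ['a']
  Line 2: use 'c' -> ERROR (undeclared)
  Line 3: use 'z' -> ERROR (undeclared)
  Line 4: use 'z' -> ERROR (undeclared)
  Line 5: declare 'z' -> declared = ['a', 'z']
  Line 6: use 'y' -> ERROR (undeclared)
Total undeclared variable errors: 4

4


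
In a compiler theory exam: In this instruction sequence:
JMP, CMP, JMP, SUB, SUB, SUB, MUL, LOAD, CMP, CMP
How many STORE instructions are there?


Scanning instruction sequence for STORE:
  Position 1: JMP
  Position 2: CMP
  Position 3: JMP
  Position 4: SUB
  Position 5: SUB
  Position 6: SUB
  Position 7: MUL
  Position 8: LOAD
  Position 9: CMP
  Position 10: CMP
Matches at positions: []
Total STORE count: 0

0


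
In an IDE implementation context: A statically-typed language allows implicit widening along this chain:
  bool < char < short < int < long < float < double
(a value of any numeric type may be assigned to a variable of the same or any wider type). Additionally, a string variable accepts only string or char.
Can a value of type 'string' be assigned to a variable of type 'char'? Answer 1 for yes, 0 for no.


Target variable type: char
Source value type: string
Rule: string cannot widen to any numeric type
Result: 0

0


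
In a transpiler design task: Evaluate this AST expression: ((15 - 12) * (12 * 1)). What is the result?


Expression: ((15 - 12) * (12 * 1))
Evaluating step by step:
  15 - 12 = 3
  12 * 1 = 12
  3 * 12 = 36
Result: 36

36


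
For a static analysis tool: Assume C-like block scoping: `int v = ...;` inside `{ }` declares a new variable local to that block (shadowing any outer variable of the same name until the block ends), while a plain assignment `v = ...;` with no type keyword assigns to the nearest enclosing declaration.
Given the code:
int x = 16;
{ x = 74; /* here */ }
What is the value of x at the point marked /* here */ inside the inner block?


Analyzing scoping rules:
Outer scope: declares x = 16
Inner block: 'x = 74;' has no type keyword, so it is an assignment to the outer x (no shadowing)
Inside the block, after the assignment -> 74
Result: 74

74


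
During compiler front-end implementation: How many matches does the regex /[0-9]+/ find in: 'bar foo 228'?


Pattern: /[0-9]+/ (int literals)
Input: 'bar foo 228'
Scanning for matches:
  Match 1: '228'
Total matches: 1

1


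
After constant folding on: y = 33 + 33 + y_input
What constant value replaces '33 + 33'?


Identifying constant sub-expression:
  Original: y = 33 + 33 + y_input
  33 and 33 are both compile-time constants
  Evaluating: 33 + 33 = 66
  After folding: y = 66 + y_input

66


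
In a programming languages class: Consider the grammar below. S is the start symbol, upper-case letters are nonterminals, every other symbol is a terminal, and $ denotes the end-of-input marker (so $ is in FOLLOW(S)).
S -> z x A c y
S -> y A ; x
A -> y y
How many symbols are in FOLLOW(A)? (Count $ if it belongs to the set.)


S is the start symbol and does not occur in any rule body, so FOLLOW(S) = {$}.
Examining every occurrence of A in a rule body:
  S -> z x A c y : A is followed by terminal 'c' -> add 'c'
  S -> y A ; x : A is followed by terminal ';' -> add ';'
  A -> y y : A does not occur in the body -> contributes nothing
FOLLOW(A) = {;, c}
Count: 2

2


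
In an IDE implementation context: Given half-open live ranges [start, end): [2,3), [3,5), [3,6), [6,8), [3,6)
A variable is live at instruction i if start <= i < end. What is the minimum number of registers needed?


Live ranges:
  Var0: [2, 3)
  Var1: [3, 5)
  Var2: [3, 6)
  Var3: [6, 8)
  Var4: [3, 6)
Sweep-line events (position, delta, active):
  pos=2 start -> active=1
  pos=3 end -> active=0
  pos=3 start -> active=1
  pos=3 start -> active=2
  pos=3 start -> active=3
  pos=5 end -> active=2
  pos=6 end -> active=1
  pos=6 end -> active=0
  pos=6 start -> active=1
  pos=8 end -> active=0
Maximum simultaneous active: 3
Minimum registers needed: 3

3


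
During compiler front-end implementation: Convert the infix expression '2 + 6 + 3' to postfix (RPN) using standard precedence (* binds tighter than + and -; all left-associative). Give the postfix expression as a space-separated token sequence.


Applying the shunting-yard algorithm:
  Operand 2 -> output
  Push '+' onto operator stack -> op-stack: [+]
  Operand 6 -> output
  See '+' (prec 1); top '+' (prec 1) >= it -> pop '+' to output
  Push '+' onto operator stack -> op-stack: [+]
  Operand 3 -> output
  End of input: pop '+' to output
Postfix result: 2 6 + 3 +

2 6 + 3 +


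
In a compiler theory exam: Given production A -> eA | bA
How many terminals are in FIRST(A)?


Production: A -> eA | bA
Examining each alternative for leading terminals:
  A -> eA : first terminal = 'e'
  A -> bA : first terminal = 'b'
FIRST(A) = {b, e}
Count: 2

2


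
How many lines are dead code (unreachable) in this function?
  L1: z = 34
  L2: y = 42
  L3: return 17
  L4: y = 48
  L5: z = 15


Analyzing control flow:
  L1: reachable (before return)
  L2: reachable (before return)
  L3: reachable (return statement)
  L4: DEAD (after return at L3)
  L5: DEAD (after return at L3)
Return at L3, total lines = 5
Dead lines: L4 through L5
Count: 2

2


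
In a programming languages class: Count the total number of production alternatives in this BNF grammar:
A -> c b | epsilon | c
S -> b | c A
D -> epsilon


Counting alternatives per rule:
  A: 3 alternative(s)
  S: 2 alternative(s)
  D: 1 alternative(s)
Sum: 3 + 2 + 1 = 6

6


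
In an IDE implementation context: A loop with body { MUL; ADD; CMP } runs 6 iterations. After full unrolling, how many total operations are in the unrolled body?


Loop body operations: MUL, ADD, CMP (3 ops per iteration)
Unrolling 6 iterations:
  Iteration 1: MUL, ADD, CMP (3 ops)
  Iteration 2: MUL, ADD, CMP (3 ops)
  Iteration 3: MUL, ADD, CMP (3 ops)
  Iteration 4: MUL, ADD, CMP (3 ops)
  Iteration 5: MUL, ADD, CMP (3 ops)
  Iteration 6: MUL, ADD, CMP (3 ops)
Total: 6 iterations * 3 ops/iter = 18 operations

18


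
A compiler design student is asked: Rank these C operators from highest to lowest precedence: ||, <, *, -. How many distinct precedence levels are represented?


Looking up precedence for each operator:
  || -> precedence 1
  < -> precedence 4
  * -> precedence 6
  - -> precedence 5
Sorted highest to lowest: *, -, <, ||
Distinct precedence values: [6, 5, 4, 1]
Number of distinct levels: 4

4


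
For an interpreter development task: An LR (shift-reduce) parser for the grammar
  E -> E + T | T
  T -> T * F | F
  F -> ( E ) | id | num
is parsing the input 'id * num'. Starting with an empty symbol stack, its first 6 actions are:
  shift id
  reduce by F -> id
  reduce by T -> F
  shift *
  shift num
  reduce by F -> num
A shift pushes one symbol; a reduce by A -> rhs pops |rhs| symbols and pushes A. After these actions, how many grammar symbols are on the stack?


Tracking the symbol stack through each action:
  Action 1: shift 'id' : push -> stack = [id] (size 1)
  Action 2: reduce by F -> id : pop 1, push F -> stack = [F] (size 1)
  Action 3: reduce by T -> F : pop 1, push T -> stack = [T] (size 1)
  Action 4: shift '*' : push -> stack = [T, *] (size 2)
  Action 5: shift 'num' : push -> stack = [T, *, num] (size 3)
  Action 6: reduce by F -> num : pop 1, push F -> stack = [T, *, F] (size 3)
Final stack size: 3

3


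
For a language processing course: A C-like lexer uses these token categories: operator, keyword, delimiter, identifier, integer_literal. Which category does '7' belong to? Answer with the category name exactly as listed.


Token: '7'
Checking categories:
  identifier: no
  integer_literal: YES
  operator: no
  keyword: no
  delimiter: no
Category: integer_literal

integer_literal


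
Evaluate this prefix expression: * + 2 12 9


Parsing prefix expression: * + 2 12 9
Step 1: Innermost operation '+ 2 12'
  2 + 12 = 14
Step 2: Outer operation '* [14] 9'
  14 * 9 = 126

126


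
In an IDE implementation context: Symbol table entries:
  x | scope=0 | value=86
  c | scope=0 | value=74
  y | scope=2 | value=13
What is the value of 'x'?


Searching symbol table for 'x':
  x | scope=0 | value=86 <- MATCH
  c | scope=0 | value=74
  y | scope=2 | value=13
Found 'x' at scope 0 with value 86

86


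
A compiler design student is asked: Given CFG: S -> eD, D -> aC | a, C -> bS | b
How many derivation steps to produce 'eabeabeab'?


Grammar: S -> eD, D -> aC | a, C -> bS | b
Deriving 'eabeabeab':
Step 1: S -> eD => eD
Step 2: D -> aC => eaC
Step 3: C -> bS => eabS
Step 4: S -> eD => eabeD
Step 5: D -> aC => eabeaC
Step 6: C -> bS => eabeabS
Step 7: S -> eD => eabeabeD
Step 8: D -> aC => eabeabeaC
Step 9: C -> b => eabeabeab
Total derivation steps: 9

9


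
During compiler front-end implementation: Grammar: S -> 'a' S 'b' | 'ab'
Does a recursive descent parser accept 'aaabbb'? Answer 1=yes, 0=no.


Grammar accepts strings of the form a^n b^n (n >= 1)
Word: 'aaabbb'
Counting: 3 a's and 3 b's
Check: 3 == 3? Yes
Derivation (S -> aSb applied 2 time(s), then S -> ab): S => aSb => aaSbb => aaabbb
Accepted

1


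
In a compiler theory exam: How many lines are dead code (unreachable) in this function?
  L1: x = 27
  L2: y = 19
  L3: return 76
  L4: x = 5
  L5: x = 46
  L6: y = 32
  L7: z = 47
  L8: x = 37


Analyzing control flow:
  L1: reachable (before return)
  L2: reachable (before return)
  L3: reachable (return statement)
  L4: DEAD (after return at L3)
  L5: DEAD (after return at L3)
  L6: DEAD (after return at L3)
  L7: DEAD (after return at L3)
  L8: DEAD (after return at L3)
Return at L3, total lines = 8
Dead lines: L4 through L8
Count: 5

5


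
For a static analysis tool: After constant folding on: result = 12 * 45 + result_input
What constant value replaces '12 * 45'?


Identifying constant sub-expression:
  Original: result = 12 * 45 + result_input
  12 and 45 are both compile-time constants
  Evaluating: 12 * 45 = 540
  After folding: result = 540 + result_input

540


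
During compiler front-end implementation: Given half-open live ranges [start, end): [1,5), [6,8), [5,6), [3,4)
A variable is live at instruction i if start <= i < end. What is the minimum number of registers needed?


Live ranges:
  Var0: [1, 5)
  Var1: [6, 8)
  Var2: [5, 6)
  Var3: [3, 4)
Sweep-line events (position, delta, active):
  pos=1 start -> active=1
  pos=3 start -> active=2
  pos=4 end -> active=1
  pos=5 end -> active=0
  pos=5 start -> active=1
  pos=6 end -> active=0
  pos=6 start -> active=1
  pos=8 end -> active=0
Maximum simultaneous active: 2
Minimum registers needed: 2

2


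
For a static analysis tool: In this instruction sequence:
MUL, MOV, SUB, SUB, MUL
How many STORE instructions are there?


Scanning instruction sequence for STORE:
  Position 1: MUL
  Position 2: MOV
  Position 3: SUB
  Position 4: SUB
  Position 5: MUL
Matches at positions: []
Total STORE count: 0

0


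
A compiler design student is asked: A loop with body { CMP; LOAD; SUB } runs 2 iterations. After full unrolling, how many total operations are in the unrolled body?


Loop body operations: CMP, LOAD, SUB (3 ops per iteration)
Unrolling 2 iterations:
  Iteration 1: CMP, LOAD, SUB (3 ops)
  Iteration 2: CMP, LOAD, SUB (3 ops)
Total: 2 iterations * 3 ops/iter = 6 operations

6


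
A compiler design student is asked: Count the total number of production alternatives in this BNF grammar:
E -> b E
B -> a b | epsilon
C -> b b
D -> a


Counting alternatives per rule:
  E: 1 alternative(s)
  B: 2 alternative(s)
  C: 1 alternative(s)
  D: 1 alternative(s)
Sum: 1 + 2 + 1 + 1 = 5

5


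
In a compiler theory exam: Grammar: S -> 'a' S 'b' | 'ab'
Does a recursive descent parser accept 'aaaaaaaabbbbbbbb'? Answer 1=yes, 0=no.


Grammar accepts strings of the form a^n b^n (n >= 1)
Word: 'aaaaaaaabbbbbbbb'
Counting: 8 a's and 8 b's
Check: 8 == 8? Yes
Derivation (S -> aSb applied 7 time(s), then S -> ab): S => aSb => aaSbb => aaaSbbb => aaaaSbbbb => aaaaaSbbbbb => aaaaaaSbbbbbb => aaaaaaaSbbbbbbb => aaaaaaaabbbbbbbb
Accepted

1


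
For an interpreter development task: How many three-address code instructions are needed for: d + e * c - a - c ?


Expression: d + e * c - a - c
Generating three-address code (respecting * over +/- precedence):
  Instruction 1: t1 = e * c
  Instruction 2: t2 = d + t1
  Instruction 3: t3 = t2 - a
  Instruction 4: t4 = t3 - c
Total instructions: 4

4


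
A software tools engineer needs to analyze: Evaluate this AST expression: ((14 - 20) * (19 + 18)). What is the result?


Expression: ((14 - 20) * (19 + 18))
Evaluating step by step:
  14 - 20 = -6
  19 + 18 = 37
  -6 * 37 = -222
Result: -222

-222


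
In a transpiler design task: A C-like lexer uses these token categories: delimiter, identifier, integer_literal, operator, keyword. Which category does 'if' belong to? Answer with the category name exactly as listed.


Token: 'if'
Checking categories:
  identifier: no
  integer_literal: no
  operator: no
  keyword: YES
  delimiter: no
Category: keyword

keyword


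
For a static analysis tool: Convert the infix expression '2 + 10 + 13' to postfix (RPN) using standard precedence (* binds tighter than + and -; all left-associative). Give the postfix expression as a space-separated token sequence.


Applying the shunting-yard algorithm:
  Operand 2 -> output
  Push '+' onto operator stack -> op-stack: [+]
  Operand 10 -> output
  See '+' (prec 1); top '+' (prec 1) >= it -> pop '+' to output
  Push '+' onto operator stack -> op-stack: [+]
  Operand 13 -> output
  End of input: pop '+' to output
Postfix result: 2 10 + 13 +

2 10 + 13 +


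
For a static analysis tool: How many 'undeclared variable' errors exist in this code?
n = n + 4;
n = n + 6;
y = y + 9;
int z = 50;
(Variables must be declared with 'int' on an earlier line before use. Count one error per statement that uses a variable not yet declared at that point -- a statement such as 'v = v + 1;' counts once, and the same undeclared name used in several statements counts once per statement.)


Scanning code line by line:
  Line 1: use 'n' -> ERROR (undeclared)
  Line 2: use 'n' -> ERROR (undeclared)
  Line 3: use 'y' -> ERROR (undeclared)
  Line 4: declare 'z' -> declared = ['z']
Total undeclared variable errors: 3

3


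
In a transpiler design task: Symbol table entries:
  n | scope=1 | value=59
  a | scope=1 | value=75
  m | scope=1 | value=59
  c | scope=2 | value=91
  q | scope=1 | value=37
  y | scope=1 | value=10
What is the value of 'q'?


Searching symbol table for 'q':
  n | scope=1 | value=59
  a | scope=1 | value=75
  m | scope=1 | value=59
  c | scope=2 | value=91
  q | scope=1 | value=37 <- MATCH
  y | scope=1 | value=10
Found 'q' at scope 1 with value 37

37


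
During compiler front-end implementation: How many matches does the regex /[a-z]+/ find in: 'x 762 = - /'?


Pattern: /[a-z]+/ (identifiers)
Input: 'x 762 = - /'
Scanning for matches:
  Match 1: 'x'
Total matches: 1

1


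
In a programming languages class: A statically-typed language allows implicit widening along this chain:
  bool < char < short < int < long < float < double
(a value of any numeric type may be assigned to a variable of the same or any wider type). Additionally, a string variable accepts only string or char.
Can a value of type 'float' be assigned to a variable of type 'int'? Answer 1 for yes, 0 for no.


Target variable type: int
Source value type: float
Numeric ranks: float=5, int=3
Widening allowed iff rank(source) <= rank(target): 5 <= 3? No
Result: 0

0


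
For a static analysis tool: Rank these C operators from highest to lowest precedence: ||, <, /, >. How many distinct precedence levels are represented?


Looking up precedence for each operator:
  || -> precedence 1
  < -> precedence 4
  / -> precedence 6
  > -> precedence 4
Sorted highest to lowest: /, <, >, ||
Distinct precedence values: [6, 4, 1]
Number of distinct levels: 3

3


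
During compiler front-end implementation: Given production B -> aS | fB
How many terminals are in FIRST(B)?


Production: B -> aS | fB
Examining each alternative for leading terminals:
  B -> aS : first terminal = 'a'
  B -> fB : first terminal = 'f'
FIRST(B) = {a, f}
Count: 2

2


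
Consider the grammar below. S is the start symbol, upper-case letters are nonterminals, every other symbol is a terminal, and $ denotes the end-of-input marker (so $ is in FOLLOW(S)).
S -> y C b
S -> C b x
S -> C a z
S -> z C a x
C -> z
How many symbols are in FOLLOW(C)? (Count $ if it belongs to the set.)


S is the start symbol and does not occur in any rule body, so FOLLOW(S) = {$}.
Examining every occurrence of C in a rule body:
  S -> y C b : C is followed by terminal 'b' -> add 'b'
  S -> C b x : C is followed by terminal 'b' -> add 'b' (already in the set)
  S -> C a z : C is followed by terminal 'a' -> add 'a'
  S -> z C a x : C is followed by terminal 'a' -> add 'a' (already in the set)
  C -> z : C does not occur in the body -> contributes nothing
FOLLOW(C) = {a, b}
Count: 2

2


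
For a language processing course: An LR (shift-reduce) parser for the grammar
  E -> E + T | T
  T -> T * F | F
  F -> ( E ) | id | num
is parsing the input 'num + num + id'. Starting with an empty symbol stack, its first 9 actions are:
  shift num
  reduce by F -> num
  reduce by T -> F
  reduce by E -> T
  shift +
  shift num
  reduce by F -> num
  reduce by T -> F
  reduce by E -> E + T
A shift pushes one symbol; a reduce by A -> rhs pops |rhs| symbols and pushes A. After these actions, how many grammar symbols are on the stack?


Tracking the symbol stack through each action:
  Action 1: shift 'num' : push -> stack = [num] (size 1)
  Action 2: reduce by F -> num : pop 1, push F -> stack = [F] (size 1)
  Action 3: reduce by T -> F : pop 1, push T -> stack = [T] (size 1)
  Action 4: reduce by E -> T : pop 1, push E -> stack = [E] (size 1)
  Action 5: shift '+' : push -> stack = [E, +] (size 2)
  Action 6: shift 'num' : push -> stack = [E, +, num] (size 3)
  Action 7: reduce by F -> num : pop 1, push F -> stack = [E, +, F] (size 3)
  Action 8: reduce by T -> F : pop 1, push T -> stack = [E, +, T] (size 3)
  Action 9: reduce by E -> E + T : pop 3, push E -> stack = [E] (size 1)
Final stack size: 1

1


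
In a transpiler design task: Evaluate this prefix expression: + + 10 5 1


Parsing prefix expression: + + 10 5 1
Step 1: Innermost operation '+ 10 5'
  10 + 5 = 15
Step 2: Outer operation '+ [15] 1'
  15 + 1 = 16

16


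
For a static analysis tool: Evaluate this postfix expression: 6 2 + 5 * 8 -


Processing tokens left to right:
Push 6, Push 2
Pop 6 and 2, compute 6 + 2 = 8, push 8
Push 5
Pop 8 and 5, compute 8 * 5 = 40, push 40
Push 8
Pop 40 and 8, compute 40 - 8 = 32, push 32
Stack result: 32

32


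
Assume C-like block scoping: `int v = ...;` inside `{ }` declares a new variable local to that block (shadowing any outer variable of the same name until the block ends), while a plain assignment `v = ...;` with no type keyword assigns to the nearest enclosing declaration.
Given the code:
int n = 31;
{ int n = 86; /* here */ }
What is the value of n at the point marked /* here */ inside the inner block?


Analyzing scoping rules:
Outer scope: declares n = 31
Inner block: 'int n = 86;' declares a NEW n that shadows the outer one
Inside the block the inner declaration is in scope -> 86
Result: 86

86


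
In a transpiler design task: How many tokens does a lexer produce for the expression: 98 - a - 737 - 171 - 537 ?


Scanning '98 - a - 737 - 171 - 537'
Token 1: '98' -> integer_literal
Token 2: '-' -> operator
Token 3: 'a' -> identifier
Token 4: '-' -> operator
Token 5: '737' -> integer_literal
Token 6: '-' -> operator
Token 7: '171' -> integer_literal
Token 8: '-' -> operator
Token 9: '537' -> integer_literal
Total tokens: 9

9


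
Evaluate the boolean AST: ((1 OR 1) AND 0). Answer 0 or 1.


Step 1: Evaluate inner node
  1 OR 1 = 1
Step 2: Evaluate root node
  1 AND 0 = 0

0


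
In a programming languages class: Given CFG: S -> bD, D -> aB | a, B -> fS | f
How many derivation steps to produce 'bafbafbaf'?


Grammar: S -> bD, D -> aB | a, B -> fS | f
Deriving 'bafbafbaf':
Step 1: S -> bD => bD
Step 2: D -> aB => baB
Step 3: B -> fS => bafS
Step 4: S -> bD => bafbD
Step 5: D -> aB => bafbaB
Step 6: B -> fS => bafbafS
Step 7: S -> bD => bafbafbD
Step 8: D -> aB => bafbafbaB
Step 9: B -> f => bafbafbaf
Total derivation steps: 9

9


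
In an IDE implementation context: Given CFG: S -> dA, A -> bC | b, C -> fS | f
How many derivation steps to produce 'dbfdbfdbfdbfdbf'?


Grammar: S -> dA, A -> bC | b, C -> fS | f
Deriving 'dbfdbfdbfdbfdbf':
Step 1: S -> dA => dA
Step 2: A -> bC => dbC
Step 3: C -> fS => dbfS
Step 4: S -> dA => dbfdA
Step 5: A -> bC => dbfdbC
Step 6: C -> fS => dbfdbfS
Step 7: S -> dA => dbfdbfdA
Step 8: A -> bC => dbfdbfdbC
Step 9: C -> fS => dbfdbfdbfS
Step 10: S -> dA => dbfdbfdbfdA
Step 11: A -> bC => dbfdbfdbfdbC
Step 12: C -> fS => dbfdbfdbfdbfS
Step 13: S -> dA => dbfdbfdbfdbfdA
Step 14: A -> bC => dbfdbfdbfdbfdbC
Step 15: C -> f => dbfdbfdbfdbfdbf
Total derivation steps: 15

15


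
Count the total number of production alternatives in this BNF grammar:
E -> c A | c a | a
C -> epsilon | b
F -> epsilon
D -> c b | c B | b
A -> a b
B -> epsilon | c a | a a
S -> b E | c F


Counting alternatives per rule:
  E: 3 alternative(s)
  C: 2 alternative(s)
  F: 1 alternative(s)
  D: 3 alternative(s)
  A: 1 alternative(s)
  B: 3 alternative(s)
  S: 2 alternative(s)
Sum: 3 + 2 + 1 + 3 + 1 + 3 + 2 = 15

15


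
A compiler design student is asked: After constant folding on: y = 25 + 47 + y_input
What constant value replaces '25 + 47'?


Identifying constant sub-expression:
  Original: y = 25 + 47 + y_input
  25 and 47 are both compile-time constants
  Evaluating: 25 + 47 = 72
  After folding: y = 72 + y_input

72


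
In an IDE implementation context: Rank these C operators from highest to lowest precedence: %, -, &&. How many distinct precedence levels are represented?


Looking up precedence for each operator:
  % -> precedence 6
  - -> precedence 5
  && -> precedence 2
Sorted highest to lowest: %, -, &&
Distinct precedence values: [6, 5, 2]
Number of distinct levels: 3

3
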